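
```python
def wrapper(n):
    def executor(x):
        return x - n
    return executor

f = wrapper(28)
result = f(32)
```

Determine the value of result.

Step 1: wrapper(28) creates a closure capturing n = 28.
Step 2: f(32) computes 32 - 28 = 4.
Step 3: result = 4

The answer is 4.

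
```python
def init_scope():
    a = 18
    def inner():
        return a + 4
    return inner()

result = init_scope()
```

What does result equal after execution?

Step 1: init_scope() defines a = 18.
Step 2: inner() reads a = 18 from enclosing scope, returns 18 + 4 = 22.
Step 3: result = 22

The answer is 22.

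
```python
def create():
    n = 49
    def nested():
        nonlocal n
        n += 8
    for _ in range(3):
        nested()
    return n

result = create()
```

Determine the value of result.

Step 1: n = 49.
Step 2: nested() is called 3 times in a loop, each adding 8 via nonlocal.
Step 3: n = 49 + 8 * 3 = 73

The answer is 73.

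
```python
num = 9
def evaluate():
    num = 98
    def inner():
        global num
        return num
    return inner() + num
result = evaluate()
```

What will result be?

Step 1: Global num = 9. evaluate() shadows with local num = 98.
Step 2: inner() uses global keyword, so inner() returns global num = 9.
Step 3: evaluate() returns 9 + 98 = 107

The answer is 107.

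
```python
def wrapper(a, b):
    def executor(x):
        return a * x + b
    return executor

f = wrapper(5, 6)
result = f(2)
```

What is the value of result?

Step 1: wrapper(5, 6) captures a = 5, b = 6.
Step 2: f(2) computes 5 * 2 + 6 = 16.
Step 3: result = 16

The answer is 16.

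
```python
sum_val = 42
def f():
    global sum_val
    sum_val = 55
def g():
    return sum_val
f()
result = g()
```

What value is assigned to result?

Step 1: sum_val = 42.
Step 2: f() sets global sum_val = 55.
Step 3: g() reads global sum_val = 55. result = 55

The answer is 55.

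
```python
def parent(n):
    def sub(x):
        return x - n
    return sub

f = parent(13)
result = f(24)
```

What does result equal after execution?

Step 1: parent(13) creates a closure capturing n = 13.
Step 2: f(24) computes 24 - 13 = 11.
Step 3: result = 11

The answer is 11.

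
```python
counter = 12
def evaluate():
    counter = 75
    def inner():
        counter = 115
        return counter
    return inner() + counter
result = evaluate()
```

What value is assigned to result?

Step 1: evaluate() has local counter = 75. inner() has local counter = 115.
Step 2: inner() returns its local counter = 115.
Step 3: evaluate() returns 115 + its own counter (75) = 190

The answer is 190.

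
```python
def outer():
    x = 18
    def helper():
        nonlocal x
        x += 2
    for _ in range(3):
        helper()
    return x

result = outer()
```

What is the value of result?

Step 1: x = 18.
Step 2: helper() is called 3 times in a loop, each adding 2 via nonlocal.
Step 3: x = 18 + 2 * 3 = 24

The answer is 24.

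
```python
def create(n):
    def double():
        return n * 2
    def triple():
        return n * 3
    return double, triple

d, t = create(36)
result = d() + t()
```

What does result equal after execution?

Step 1: Both closures capture the same n = 36.
Step 2: d() = 36 * 2 = 72, t() = 36 * 3 = 108.
Step 3: result = 72 + 108 = 180

The answer is 180.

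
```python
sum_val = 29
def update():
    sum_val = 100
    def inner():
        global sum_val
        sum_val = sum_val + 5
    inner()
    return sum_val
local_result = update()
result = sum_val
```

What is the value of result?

Step 1: Global sum_val = 29. update() creates local sum_val = 100.
Step 2: inner() declares global sum_val and adds 5: global sum_val = 29 + 5 = 34.
Step 3: update() returns its local sum_val = 100 (unaffected by inner).
Step 4: result = global sum_val = 34

The answer is 34.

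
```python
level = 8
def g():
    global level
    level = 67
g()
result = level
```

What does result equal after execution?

Step 1: level = 8 globally.
Step 2: g() declares global level and sets it to 67.
Step 3: After g(), global level = 67. result = 67

The answer is 67.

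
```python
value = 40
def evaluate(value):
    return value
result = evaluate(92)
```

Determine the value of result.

Step 1: Global value = 40.
Step 2: evaluate(92) takes parameter value = 92, which shadows the global.
Step 3: result = 92

The answer is 92.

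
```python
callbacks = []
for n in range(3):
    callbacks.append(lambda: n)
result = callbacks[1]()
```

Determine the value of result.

Step 1: The loop creates 3 lambdas, all referencing the same variable n.
Step 2: After the loop, n = 2 (final value).
Step 3: callbacks[1]() looks up n at call time and finds 2. This is the late binding gotcha. result = 2

The answer is 2.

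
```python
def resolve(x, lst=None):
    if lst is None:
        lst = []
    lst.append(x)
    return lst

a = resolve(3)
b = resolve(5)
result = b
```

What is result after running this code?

Step 1: None default with guard creates a NEW list each call.
Step 2: a = [3] (fresh list). b = [5] (another fresh list).
Step 3: result = [5] (this is the fix for mutable default)

The answer is [5].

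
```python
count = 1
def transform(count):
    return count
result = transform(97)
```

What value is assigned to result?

Step 1: Global count = 1.
Step 2: transform(97) takes parameter count = 97, which shadows the global.
Step 3: result = 97

The answer is 97.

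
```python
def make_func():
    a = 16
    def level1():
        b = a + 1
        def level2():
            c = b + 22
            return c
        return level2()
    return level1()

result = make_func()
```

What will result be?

Step 1: a = 16. b = a + 1 = 17.
Step 2: c = b + 22 = 17 + 22 = 39.
Step 3: result = 39

The answer is 39.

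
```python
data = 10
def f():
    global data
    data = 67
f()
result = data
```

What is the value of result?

Step 1: data = 10 globally.
Step 2: f() declares global data and sets it to 67.
Step 3: After f(), global data = 67. result = 67

The answer is 67.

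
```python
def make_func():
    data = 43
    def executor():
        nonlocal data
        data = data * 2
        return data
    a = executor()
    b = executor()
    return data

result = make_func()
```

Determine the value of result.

Step 1: data starts at 43.
Step 2: First executor(): data = 43 * 2 = 86.
Step 3: Second executor(): data = 86 * 2 = 172.
Step 4: result = 172

The answer is 172.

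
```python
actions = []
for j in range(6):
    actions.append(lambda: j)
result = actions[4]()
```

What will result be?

Step 1: The loop creates 6 lambdas, all referencing the same variable j.
Step 2: After the loop, j = 5 (final value).
Step 3: actions[4]() looks up j at call time and finds 5. This is the late binding gotcha. result = 5

The answer is 5.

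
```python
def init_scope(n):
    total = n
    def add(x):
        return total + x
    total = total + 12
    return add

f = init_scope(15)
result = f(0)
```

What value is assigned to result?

Step 1: init_scope(15) sets total = 15, then total = 15 + 12 = 27.
Step 2: Closures capture by reference, so add sees total = 27.
Step 3: f(0) returns 27 + 0 = 27

The answer is 27.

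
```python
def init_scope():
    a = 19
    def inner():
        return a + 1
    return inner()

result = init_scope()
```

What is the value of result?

Step 1: init_scope() defines a = 19.
Step 2: inner() reads a = 19 from enclosing scope, returns 19 + 1 = 20.
Step 3: result = 20

The answer is 20.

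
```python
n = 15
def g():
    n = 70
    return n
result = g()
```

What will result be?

Step 1: Global n = 15.
Step 2: g() creates local n = 70, shadowing the global.
Step 3: Returns local n = 70. result = 70

The answer is 70.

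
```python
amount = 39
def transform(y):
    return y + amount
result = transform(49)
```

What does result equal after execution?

Step 1: amount = 39 is defined globally.
Step 2: transform(49) uses parameter y = 49 and looks up amount from global scope = 39.
Step 3: result = 49 + 39 = 88

The answer is 88.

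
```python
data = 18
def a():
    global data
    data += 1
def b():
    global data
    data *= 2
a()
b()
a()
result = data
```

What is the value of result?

Step 1: data = 18.
Step 2: a(): data = 18 + 1 = 19.
Step 3: b(): data = 19 * 2 = 38.
Step 4: a(): data = 38 + 1 = 39

The answer is 39.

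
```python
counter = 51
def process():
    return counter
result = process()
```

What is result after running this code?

Step 1: counter = 51 is defined in the global scope.
Step 2: process() looks up counter. No local counter exists, so Python checks the global scope via LEGB rule and finds counter = 51.
Step 3: result = 51

The answer is 51.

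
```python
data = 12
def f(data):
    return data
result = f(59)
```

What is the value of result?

Step 1: Global data = 12.
Step 2: f(59) takes parameter data = 59, which shadows the global.
Step 3: result = 59

The answer is 59.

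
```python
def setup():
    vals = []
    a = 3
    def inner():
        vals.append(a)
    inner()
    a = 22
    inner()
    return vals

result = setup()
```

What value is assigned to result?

Step 1: a = 3. inner() appends current a to vals.
Step 2: First inner(): appends 3. Then a = 22.
Step 3: Second inner(): appends 22 (closure sees updated a). result = [3, 22]

The answer is [3, 22].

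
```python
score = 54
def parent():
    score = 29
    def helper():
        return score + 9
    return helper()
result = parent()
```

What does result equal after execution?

Step 1: parent() shadows global score with score = 29.
Step 2: helper() finds score = 29 in enclosing scope, computes 29 + 9 = 38.
Step 3: result = 38

The answer is 38.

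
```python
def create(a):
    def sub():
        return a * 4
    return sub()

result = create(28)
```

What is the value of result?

Step 1: create(28) binds parameter a = 28.
Step 2: sub() accesses a = 28 from enclosing scope.
Step 3: result = 28 * 4 = 112

The answer is 112.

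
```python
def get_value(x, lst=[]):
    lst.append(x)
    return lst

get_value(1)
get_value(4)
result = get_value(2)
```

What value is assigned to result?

Step 1: Mutable default argument gotcha! The list [] is created once.
Step 2: Each call appends to the SAME list: [1], [1, 4], [1, 4, 2].
Step 3: result = [1, 4, 2]

The answer is [1, 4, 2].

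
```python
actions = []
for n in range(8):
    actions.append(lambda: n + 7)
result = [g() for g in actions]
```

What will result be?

Step 1: All lambdas capture n by reference. After the loop, n = 7.
Step 2: Each call returns 7 + 7 = 14.
Step 3: result = [14, 14, 14, 14, 14, 14, 14, 14]

The answer is [14, 14, 14, 14, 14, 14, 14, 14].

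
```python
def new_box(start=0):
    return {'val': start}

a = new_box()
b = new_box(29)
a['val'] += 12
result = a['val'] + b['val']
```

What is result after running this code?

Step 1: new_box() returns a new dict each call (immutable default 0).
Step 2: a = {'val': 0}, b = {'val': 29}.
Step 3: a['val'] += 12 = 12. result = 12 + 29 = 41

The answer is 41.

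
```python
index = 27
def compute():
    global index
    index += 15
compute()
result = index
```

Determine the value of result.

Step 1: index = 27 globally.
Step 2: compute() modifies global index: index += 15 = 42.
Step 3: result = 42

The answer is 42.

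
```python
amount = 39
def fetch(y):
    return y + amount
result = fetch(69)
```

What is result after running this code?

Step 1: amount = 39 is defined globally.
Step 2: fetch(69) uses parameter y = 69 and looks up amount from global scope = 39.
Step 3: result = 69 + 39 = 108

The answer is 108.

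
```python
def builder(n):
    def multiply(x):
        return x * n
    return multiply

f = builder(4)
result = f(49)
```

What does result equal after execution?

Step 1: builder(4) returns multiply closure with n = 4.
Step 2: f(49) computes 49 * 4 = 196.
Step 3: result = 196

The answer is 196.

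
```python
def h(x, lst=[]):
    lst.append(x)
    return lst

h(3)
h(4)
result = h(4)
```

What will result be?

Step 1: Mutable default argument gotcha! The list [] is created once.
Step 2: Each call appends to the SAME list: [3], [3, 4], [3, 4, 4].
Step 3: result = [3, 4, 4]

The answer is [3, 4, 4].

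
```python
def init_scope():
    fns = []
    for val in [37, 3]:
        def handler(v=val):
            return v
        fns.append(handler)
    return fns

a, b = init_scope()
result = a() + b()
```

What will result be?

Step 1: Default argument v=val captures val at each iteration.
Step 2: a() returns 37 (captured at first iteration), b() returns 3 (captured at second).
Step 3: result = 37 + 3 = 40

The answer is 40.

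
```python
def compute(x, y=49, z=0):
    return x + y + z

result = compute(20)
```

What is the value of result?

Step 1: compute(20) uses defaults y = 49, z = 0.
Step 2: Returns 20 + 49 + 0 = 69.
Step 3: result = 69

The answer is 69.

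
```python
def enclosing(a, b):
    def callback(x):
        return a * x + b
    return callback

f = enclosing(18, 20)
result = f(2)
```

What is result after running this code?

Step 1: enclosing(18, 20) captures a = 18, b = 20.
Step 2: f(2) computes 18 * 2 + 20 = 56.
Step 3: result = 56

The answer is 56.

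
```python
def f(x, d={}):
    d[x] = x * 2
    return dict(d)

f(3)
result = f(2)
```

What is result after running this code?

Step 1: Mutable default dict is shared across calls.
Step 2: First call adds 3: 6. Second call adds 2: 4.
Step 3: result = {3: 6, 2: 4}

The answer is {3: 6, 2: 4}.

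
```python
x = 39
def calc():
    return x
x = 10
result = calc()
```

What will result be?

Step 1: x is first set to 39, then reassigned to 10.
Step 2: calc() is called after the reassignment, so it looks up the current global x = 10.
Step 3: result = 10

The answer is 10.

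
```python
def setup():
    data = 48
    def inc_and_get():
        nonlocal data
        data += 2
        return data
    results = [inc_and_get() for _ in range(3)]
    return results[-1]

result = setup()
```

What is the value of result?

Step 1: data = 48.
Step 2: Three calls to inc_and_get(), each adding 2.
Step 3: Last value = 48 + 2 * 3 = 54

The answer is 54.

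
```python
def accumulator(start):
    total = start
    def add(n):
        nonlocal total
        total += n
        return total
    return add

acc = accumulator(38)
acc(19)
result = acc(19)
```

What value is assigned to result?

Step 1: accumulator(38) creates closure with total = 38.
Step 2: First acc(19): total = 38 + 19 = 57.
Step 3: Second acc(19): total = 57 + 19 = 76. result = 76

The answer is 76.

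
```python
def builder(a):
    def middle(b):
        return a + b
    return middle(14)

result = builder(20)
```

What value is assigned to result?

Step 1: builder(20) passes a = 20.
Step 2: middle(14) has b = 14, reads a = 20 from enclosing.
Step 3: result = 20 + 14 = 34

The answer is 34.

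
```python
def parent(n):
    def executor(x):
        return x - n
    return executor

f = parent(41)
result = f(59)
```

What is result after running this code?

Step 1: parent(41) creates a closure capturing n = 41.
Step 2: f(59) computes 59 - 41 = 18.
Step 3: result = 18

The answer is 18.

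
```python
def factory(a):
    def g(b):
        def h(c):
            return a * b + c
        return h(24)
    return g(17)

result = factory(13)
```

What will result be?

Step 1: a = 13, b = 17, c = 24.
Step 2: h() computes a * b + c = 13 * 17 + 24 = 245.
Step 3: result = 245

The answer is 245.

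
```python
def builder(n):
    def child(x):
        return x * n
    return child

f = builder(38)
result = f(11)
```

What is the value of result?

Step 1: builder(38) creates a closure capturing n = 38.
Step 2: f(11) computes 11 * 38 = 418.
Step 3: result = 418

The answer is 418.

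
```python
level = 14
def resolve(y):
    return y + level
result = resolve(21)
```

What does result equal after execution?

Step 1: level = 14 is defined globally.
Step 2: resolve(21) uses parameter y = 21 and looks up level from global scope = 14.
Step 3: result = 21 + 14 = 35

The answer is 35.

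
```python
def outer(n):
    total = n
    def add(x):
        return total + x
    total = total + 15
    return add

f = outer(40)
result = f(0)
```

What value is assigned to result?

Step 1: outer(40) sets total = 40, then total = 40 + 15 = 55.
Step 2: Closures capture by reference, so add sees total = 55.
Step 3: f(0) returns 55 + 0 = 55

The answer is 55.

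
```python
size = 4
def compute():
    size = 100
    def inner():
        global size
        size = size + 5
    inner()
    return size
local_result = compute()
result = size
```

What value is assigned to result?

Step 1: Global size = 4. compute() creates local size = 100.
Step 2: inner() declares global size and adds 5: global size = 4 + 5 = 9.
Step 3: compute() returns its local size = 100 (unaffected by inner).
Step 4: result = global size = 9

The answer is 9.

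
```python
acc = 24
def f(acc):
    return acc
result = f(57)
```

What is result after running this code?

Step 1: Global acc = 24.
Step 2: f(57) takes parameter acc = 57, which shadows the global.
Step 3: result = 57

The answer is 57.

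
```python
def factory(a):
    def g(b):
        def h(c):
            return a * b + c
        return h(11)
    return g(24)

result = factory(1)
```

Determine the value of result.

Step 1: a = 1, b = 24, c = 11.
Step 2: h() computes a * b + c = 1 * 24 + 11 = 35.
Step 3: result = 35

The answer is 35.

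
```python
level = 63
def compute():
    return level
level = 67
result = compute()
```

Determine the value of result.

Step 1: level is first set to 63, then reassigned to 67.
Step 2: compute() is called after the reassignment, so it looks up the current global level = 67.
Step 3: result = 67

The answer is 67.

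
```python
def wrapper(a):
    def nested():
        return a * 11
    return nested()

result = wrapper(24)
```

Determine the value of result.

Step 1: wrapper(24) binds parameter a = 24.
Step 2: nested() accesses a = 24 from enclosing scope.
Step 3: result = 24 * 11 = 264

The answer is 264.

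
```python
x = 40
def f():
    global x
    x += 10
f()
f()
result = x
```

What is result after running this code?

Step 1: x = 40.
Step 2: First f(): x = 40 + 10 = 50.
Step 3: Second f(): x = 50 + 10 = 60. result = 60

The answer is 60.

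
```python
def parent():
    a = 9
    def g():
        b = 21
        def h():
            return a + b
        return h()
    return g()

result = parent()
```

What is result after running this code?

Step 1: parent() defines a = 9. g() defines b = 21.
Step 2: h() accesses both from enclosing scopes: a = 9, b = 21.
Step 3: result = 9 + 21 = 30

The answer is 30.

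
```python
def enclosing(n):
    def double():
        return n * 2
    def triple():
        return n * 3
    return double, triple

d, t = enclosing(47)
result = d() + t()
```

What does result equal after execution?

Step 1: Both closures capture the same n = 47.
Step 2: d() = 47 * 2 = 94, t() = 47 * 3 = 141.
Step 3: result = 94 + 141 = 235

The answer is 235.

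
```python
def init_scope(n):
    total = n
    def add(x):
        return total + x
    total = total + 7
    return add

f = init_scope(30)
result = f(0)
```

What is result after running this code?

Step 1: init_scope(30) sets total = 30, then total = 30 + 7 = 37.
Step 2: Closures capture by reference, so add sees total = 37.
Step 3: f(0) returns 37 + 0 = 37

The answer is 37.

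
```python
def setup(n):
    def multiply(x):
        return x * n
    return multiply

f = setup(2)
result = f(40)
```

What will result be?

Step 1: setup(2) returns multiply closure with n = 2.
Step 2: f(40) computes 40 * 2 = 80.
Step 3: result = 80

The answer is 80.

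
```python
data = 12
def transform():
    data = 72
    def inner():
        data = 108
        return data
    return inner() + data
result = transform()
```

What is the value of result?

Step 1: transform() has local data = 72. inner() has local data = 108.
Step 2: inner() returns its local data = 108.
Step 3: transform() returns 108 + its own data (72) = 180

The answer is 180.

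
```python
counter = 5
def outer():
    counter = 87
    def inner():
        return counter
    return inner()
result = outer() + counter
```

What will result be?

Step 1: Global counter = 5. outer() shadows with counter = 87.
Step 2: inner() returns enclosing counter = 87. outer() = 87.
Step 3: result = 87 + global counter (5) = 92

The answer is 92.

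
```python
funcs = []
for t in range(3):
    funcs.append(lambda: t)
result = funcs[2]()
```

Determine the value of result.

Step 1: The loop creates 3 lambdas, all referencing the same variable t.
Step 2: After the loop, t = 2 (final value).
Step 3: funcs[2]() looks up t at call time and finds 2. This is the late binding gotcha. result = 2

The answer is 2.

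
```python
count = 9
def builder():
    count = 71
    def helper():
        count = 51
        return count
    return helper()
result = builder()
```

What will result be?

Step 1: Three scopes define count: global (9), builder (71), helper (51).
Step 2: helper() has its own local count = 51, which shadows both enclosing and global.
Step 3: result = 51 (local wins in LEGB)

The answer is 51.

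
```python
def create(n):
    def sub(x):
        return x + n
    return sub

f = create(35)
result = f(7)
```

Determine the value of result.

Step 1: create(35) creates a closure that captures n = 35.
Step 2: f(7) calls the closure with x = 7, returning 7 + 35 = 42.
Step 3: result = 42

The answer is 42.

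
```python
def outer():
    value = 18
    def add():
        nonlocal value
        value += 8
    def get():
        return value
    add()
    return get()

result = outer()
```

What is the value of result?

Step 1: value = 18. add() modifies it via nonlocal, get() reads it.
Step 2: add() makes value = 18 + 8 = 26.
Step 3: get() returns 26. result = 26

The answer is 26.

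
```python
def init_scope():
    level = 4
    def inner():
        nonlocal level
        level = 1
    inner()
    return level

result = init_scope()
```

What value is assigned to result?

Step 1: init_scope() sets level = 4.
Step 2: inner() uses nonlocal to reassign level = 1.
Step 3: result = 1

The answer is 1.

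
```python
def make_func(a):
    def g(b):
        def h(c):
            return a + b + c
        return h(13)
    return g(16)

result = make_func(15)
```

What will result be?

Step 1: a = 15, b = 16, c = 13 across three nested scopes.
Step 2: h() accesses all three via LEGB rule.
Step 3: result = 15 + 16 + 13 = 44

The answer is 44.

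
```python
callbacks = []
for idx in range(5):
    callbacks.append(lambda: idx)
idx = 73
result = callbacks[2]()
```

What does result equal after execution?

Step 1: Lambdas capture the variable idx by reference, not by value.
Step 2: After the loop, idx is reassigned to 73.
Step 3: callbacks[2]() looks up the current idx = 73. result = 73

The answer is 73.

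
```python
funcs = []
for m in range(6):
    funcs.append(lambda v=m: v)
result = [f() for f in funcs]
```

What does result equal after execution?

Step 1: Default arg v=m captures m at each iteration.
Step 2: Each lambda has its own default: 0, 1, ..., 5.
Step 3: result = [0, 1, 2, 3, 4, 5]

The answer is [0, 1, 2, 3, 4, 5].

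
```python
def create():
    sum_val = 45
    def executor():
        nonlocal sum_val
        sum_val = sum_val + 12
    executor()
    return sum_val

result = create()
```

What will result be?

Step 1: create() sets sum_val = 45.
Step 2: executor() uses nonlocal to modify sum_val in create's scope: sum_val = 45 + 12 = 57.
Step 3: create() returns the modified sum_val = 57

The answer is 57.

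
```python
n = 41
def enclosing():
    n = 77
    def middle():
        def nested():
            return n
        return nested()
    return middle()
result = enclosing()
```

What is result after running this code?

Step 1: enclosing() defines n = 77. middle() and nested() have no local n.
Step 2: nested() checks local (none), enclosing middle() (none), enclosing enclosing() and finds n = 77.
Step 3: result = 77

The answer is 77.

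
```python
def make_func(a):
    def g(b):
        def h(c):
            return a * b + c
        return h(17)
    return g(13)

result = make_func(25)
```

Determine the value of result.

Step 1: a = 25, b = 13, c = 17.
Step 2: h() computes a * b + c = 25 * 13 + 17 = 342.
Step 3: result = 342

The answer is 342.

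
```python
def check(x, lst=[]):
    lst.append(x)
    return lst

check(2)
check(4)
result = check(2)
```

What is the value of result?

Step 1: Mutable default argument gotcha! The list [] is created once.
Step 2: Each call appends to the SAME list: [2], [2, 4], [2, 4, 2].
Step 3: result = [2, 4, 2]

The answer is [2, 4, 2].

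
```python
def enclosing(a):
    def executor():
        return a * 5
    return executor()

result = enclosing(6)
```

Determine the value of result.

Step 1: enclosing(6) binds parameter a = 6.
Step 2: executor() accesses a = 6 from enclosing scope.
Step 3: result = 6 * 5 = 30

The answer is 30.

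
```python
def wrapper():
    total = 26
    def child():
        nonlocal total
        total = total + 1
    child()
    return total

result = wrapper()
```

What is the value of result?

Step 1: wrapper() sets total = 26.
Step 2: child() uses nonlocal to modify total in wrapper's scope: total = 26 + 1 = 27.
Step 3: wrapper() returns the modified total = 27

The answer is 27.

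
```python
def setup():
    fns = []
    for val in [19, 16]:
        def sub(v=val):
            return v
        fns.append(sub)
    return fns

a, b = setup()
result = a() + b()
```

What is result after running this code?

Step 1: Default argument v=val captures val at each iteration.
Step 2: a() returns 19 (captured at first iteration), b() returns 16 (captured at second).
Step 3: result = 19 + 16 = 35

The answer is 35.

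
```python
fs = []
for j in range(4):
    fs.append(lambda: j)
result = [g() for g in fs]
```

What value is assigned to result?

Step 1: All 4 lambdas share the same variable j.
Step 2: After the loop, j = 3.
Step 3: Each call returns 3. result = [3, 3, 3, 3]

The answer is [3, 3, 3, 3].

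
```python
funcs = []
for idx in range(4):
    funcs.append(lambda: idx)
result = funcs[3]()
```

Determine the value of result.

Step 1: The loop creates 4 lambdas, all referencing the same variable idx.
Step 2: After the loop, idx = 3 (final value).
Step 3: funcs[3]() looks up idx at call time and finds 3. This is the late binding gotcha. result = 3

The answer is 3.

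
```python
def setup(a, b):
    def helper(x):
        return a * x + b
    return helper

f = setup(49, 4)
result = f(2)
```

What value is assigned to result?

Step 1: setup(49, 4) captures a = 49, b = 4.
Step 2: f(2) computes 49 * 2 + 4 = 102.
Step 3: result = 102

The answer is 102.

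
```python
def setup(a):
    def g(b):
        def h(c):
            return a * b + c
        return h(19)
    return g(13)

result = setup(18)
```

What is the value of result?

Step 1: a = 18, b = 13, c = 19.
Step 2: h() computes a * b + c = 18 * 13 + 19 = 253.
Step 3: result = 253

The answer is 253.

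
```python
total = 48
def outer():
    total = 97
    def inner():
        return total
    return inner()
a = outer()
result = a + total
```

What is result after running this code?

Step 1: outer() has local total = 97. inner() reads from enclosing.
Step 2: outer() returns 97. Global total = 48 unchanged.
Step 3: result = 97 + 48 = 145

The answer is 145.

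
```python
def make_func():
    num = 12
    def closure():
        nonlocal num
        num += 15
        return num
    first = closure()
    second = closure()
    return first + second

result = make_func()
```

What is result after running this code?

Step 1: num starts at 12.
Step 2: First call: num = 12 + 15 = 27, returns 27.
Step 3: Second call: num = 27 + 15 = 42, returns 42.
Step 4: result = 27 + 42 = 69

The answer is 69.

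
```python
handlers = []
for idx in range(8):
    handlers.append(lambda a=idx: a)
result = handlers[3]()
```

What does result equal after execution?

Step 1: Default argument a=idx captures idx's value at each iteration.
Step 2: handlers[3] captured a = 3 when idx was 3.
Step 3: result = 3

The answer is 3.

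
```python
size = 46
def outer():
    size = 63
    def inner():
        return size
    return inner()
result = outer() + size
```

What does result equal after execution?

Step 1: Global size = 46. outer() shadows with size = 63.
Step 2: inner() returns enclosing size = 63. outer() = 63.
Step 3: result = 63 + global size (46) = 109

The answer is 109.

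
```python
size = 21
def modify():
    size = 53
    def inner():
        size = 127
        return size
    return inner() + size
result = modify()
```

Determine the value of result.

Step 1: modify() has local size = 53. inner() has local size = 127.
Step 2: inner() returns its local size = 127.
Step 3: modify() returns 127 + its own size (53) = 180

The answer is 180.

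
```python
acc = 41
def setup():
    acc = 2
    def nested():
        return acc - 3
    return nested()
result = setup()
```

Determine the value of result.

Step 1: setup() shadows global acc with acc = 2.
Step 2: nested() finds acc = 2 in enclosing scope, computes 2 - 3 = -1.
Step 3: result = -1

The answer is -1.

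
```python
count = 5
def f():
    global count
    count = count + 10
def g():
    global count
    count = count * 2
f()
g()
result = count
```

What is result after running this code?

Step 1: count = 5.
Step 2: f() adds 10: count = 5 + 10 = 15.
Step 3: g() doubles: count = 15 * 2 = 30.
Step 4: result = 30

The answer is 30.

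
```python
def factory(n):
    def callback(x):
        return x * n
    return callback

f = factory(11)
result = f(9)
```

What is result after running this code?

Step 1: factory(11) creates a closure capturing n = 11.
Step 2: f(9) computes 9 * 11 = 99.
Step 3: result = 99

The answer is 99.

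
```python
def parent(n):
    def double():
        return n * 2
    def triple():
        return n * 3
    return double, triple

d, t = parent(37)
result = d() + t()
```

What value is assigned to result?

Step 1: Both closures capture the same n = 37.
Step 2: d() = 37 * 2 = 74, t() = 37 * 3 = 111.
Step 3: result = 74 + 111 = 185

The answer is 185.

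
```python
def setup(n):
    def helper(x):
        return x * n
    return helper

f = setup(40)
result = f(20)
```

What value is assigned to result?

Step 1: setup(40) creates a closure capturing n = 40.
Step 2: f(20) computes 20 * 40 = 800.
Step 3: result = 800

The answer is 800.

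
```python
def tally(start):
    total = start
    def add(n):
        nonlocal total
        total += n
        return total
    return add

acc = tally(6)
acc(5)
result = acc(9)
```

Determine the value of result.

Step 1: tally(6) creates closure with total = 6.
Step 2: First acc(5): total = 6 + 5 = 11.
Step 3: Second acc(9): total = 11 + 9 = 20. result = 20

The answer is 20.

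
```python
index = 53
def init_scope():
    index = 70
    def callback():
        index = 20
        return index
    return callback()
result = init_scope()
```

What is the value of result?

Step 1: Three scopes define index: global (53), init_scope (70), callback (20).
Step 2: callback() has its own local index = 20, which shadows both enclosing and global.
Step 3: result = 20 (local wins in LEGB)

The answer is 20.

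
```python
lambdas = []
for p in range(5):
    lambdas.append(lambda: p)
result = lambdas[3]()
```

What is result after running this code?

Step 1: The loop creates 5 lambdas, all referencing the same variable p.
Step 2: After the loop, p = 4 (final value).
Step 3: lambdas[3]() looks up p at call time and finds 4. This is the late binding gotcha. result = 4

The answer is 4.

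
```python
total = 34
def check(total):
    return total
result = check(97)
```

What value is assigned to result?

Step 1: Global total = 34.
Step 2: check(97) takes parameter total = 97, which shadows the global.
Step 3: result = 97

The answer is 97.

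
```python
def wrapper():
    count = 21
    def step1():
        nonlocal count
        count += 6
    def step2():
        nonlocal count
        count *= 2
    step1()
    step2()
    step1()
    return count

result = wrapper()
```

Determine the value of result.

Step 1: count = 21.
Step 2: step1(): count = 21 + 6 = 27.
Step 3: step2(): count = 27 * 2 = 54.
Step 4: step1(): count = 54 + 6 = 60. result = 60

The answer is 60.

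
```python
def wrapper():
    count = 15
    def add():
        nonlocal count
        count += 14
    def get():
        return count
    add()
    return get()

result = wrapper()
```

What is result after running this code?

Step 1: count = 15. add() modifies it via nonlocal, get() reads it.
Step 2: add() makes count = 15 + 14 = 29.
Step 3: get() returns 29. result = 29

The answer is 29.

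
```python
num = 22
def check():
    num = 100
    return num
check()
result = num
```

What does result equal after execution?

Step 1: num = 22 globally.
Step 2: check() creates a LOCAL num = 100 (no global keyword!).
Step 3: The global num is unchanged. result = 22

The answer is 22.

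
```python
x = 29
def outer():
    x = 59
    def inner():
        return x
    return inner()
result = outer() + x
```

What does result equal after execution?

Step 1: Global x = 29. outer() shadows with x = 59.
Step 2: inner() returns enclosing x = 59. outer() = 59.
Step 3: result = 59 + global x (29) = 88

The answer is 88.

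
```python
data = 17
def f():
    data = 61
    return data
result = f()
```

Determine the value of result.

Step 1: Global data = 17.
Step 2: f() creates local data = 61, shadowing the global.
Step 3: Returns local data = 61. result = 61

The answer is 61.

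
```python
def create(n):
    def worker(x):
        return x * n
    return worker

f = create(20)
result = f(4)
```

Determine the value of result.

Step 1: create(20) creates a closure capturing n = 20.
Step 2: f(4) computes 4 * 20 = 80.
Step 3: result = 80

The answer is 80.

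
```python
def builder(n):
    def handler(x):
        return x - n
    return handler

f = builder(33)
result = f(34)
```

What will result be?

Step 1: builder(33) creates a closure capturing n = 33.
Step 2: f(34) computes 34 - 33 = 1.
Step 3: result = 1

The answer is 1.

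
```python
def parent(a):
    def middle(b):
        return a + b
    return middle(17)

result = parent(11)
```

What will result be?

Step 1: parent(11) passes a = 11.
Step 2: middle(17) has b = 17, reads a = 11 from enclosing.
Step 3: result = 11 + 17 = 28

The answer is 28.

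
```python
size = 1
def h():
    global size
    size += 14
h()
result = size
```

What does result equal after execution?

Step 1: size = 1 globally.
Step 2: h() modifies global size: size += 14 = 15.
Step 3: result = 15

The answer is 15.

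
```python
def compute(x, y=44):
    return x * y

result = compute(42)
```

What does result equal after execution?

Step 1: compute(42) uses default y = 44.
Step 2: Returns 42 * 44 = 1848.
Step 3: result = 1848

The answer is 1848.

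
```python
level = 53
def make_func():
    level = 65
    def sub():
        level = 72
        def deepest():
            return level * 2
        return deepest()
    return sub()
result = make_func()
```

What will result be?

Step 1: deepest() looks up level through LEGB: not local, finds level = 72 in enclosing sub().
Step 2: Returns 72 * 2 = 144.
Step 3: result = 144

The answer is 144.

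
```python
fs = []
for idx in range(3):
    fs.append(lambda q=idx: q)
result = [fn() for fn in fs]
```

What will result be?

Step 1: Default arg q=idx captures idx at each iteration.
Step 2: Each lambda has its own default: 0, 1, ..., 2.
Step 3: result = [0, 1, 2]

The answer is [0, 1, 2].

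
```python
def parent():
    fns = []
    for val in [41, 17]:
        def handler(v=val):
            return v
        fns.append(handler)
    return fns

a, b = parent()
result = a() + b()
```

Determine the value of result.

Step 1: Default argument v=val captures val at each iteration.
Step 2: a() returns 41 (captured at first iteration), b() returns 17 (captured at second).
Step 3: result = 41 + 17 = 58

The answer is 58.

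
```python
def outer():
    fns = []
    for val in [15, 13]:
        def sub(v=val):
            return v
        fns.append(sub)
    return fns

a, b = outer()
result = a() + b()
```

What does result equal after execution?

Step 1: Default argument v=val captures val at each iteration.
Step 2: a() returns 15 (captured at first iteration), b() returns 13 (captured at second).
Step 3: result = 15 + 13 = 28

The answer is 28.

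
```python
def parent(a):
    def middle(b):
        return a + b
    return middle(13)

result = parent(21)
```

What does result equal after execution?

Step 1: parent(21) passes a = 21.
Step 2: middle(13) has b = 13, reads a = 21 from enclosing.
Step 3: result = 21 + 13 = 34

The answer is 34.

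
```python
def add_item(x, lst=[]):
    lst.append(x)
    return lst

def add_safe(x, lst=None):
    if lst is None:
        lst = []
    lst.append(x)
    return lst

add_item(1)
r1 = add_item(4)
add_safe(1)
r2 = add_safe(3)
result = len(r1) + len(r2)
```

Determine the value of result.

Step 1: add_item shares mutable default: after 2 calls, lst = [1, 4], len = 2.
Step 2: add_safe creates fresh list each time: r2 = [3], len = 1.
Step 3: result = 2 + 1 = 3

The answer is 3.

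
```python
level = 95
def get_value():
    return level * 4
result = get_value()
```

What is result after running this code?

Step 1: level = 95 is defined globally.
Step 2: get_value() looks up level from global scope = 95, then computes 95 * 4 = 380.
Step 3: result = 380

The answer is 380.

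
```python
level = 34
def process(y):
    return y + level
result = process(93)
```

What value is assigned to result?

Step 1: level = 34 is defined globally.
Step 2: process(93) uses parameter y = 93 and looks up level from global scope = 34.
Step 3: result = 93 + 34 = 127

The answer is 127.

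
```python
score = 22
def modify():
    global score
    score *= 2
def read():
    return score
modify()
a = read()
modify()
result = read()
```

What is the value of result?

Step 1: score = 22.
Step 2: First modify(): score = 22 * 2 = 44.
Step 3: Second modify(): score = 44 * 2 = 88.
Step 4: read() returns 88

The answer is 88.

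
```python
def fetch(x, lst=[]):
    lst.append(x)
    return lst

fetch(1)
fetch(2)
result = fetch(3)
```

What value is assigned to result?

Step 1: Mutable default argument gotcha! The list [] is created once.
Step 2: Each call appends to the SAME list: [1], [1, 2], [1, 2, 3].
Step 3: result = [1, 2, 3]

The answer is [1, 2, 3].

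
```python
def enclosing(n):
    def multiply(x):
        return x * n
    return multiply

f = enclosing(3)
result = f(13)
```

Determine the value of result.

Step 1: enclosing(3) returns multiply closure with n = 3.
Step 2: f(13) computes 13 * 3 = 39.
Step 3: result = 39

The answer is 39.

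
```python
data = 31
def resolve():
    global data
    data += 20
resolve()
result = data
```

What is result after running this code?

Step 1: data = 31 globally.
Step 2: resolve() modifies global data: data += 20 = 51.
Step 3: result = 51

The answer is 51.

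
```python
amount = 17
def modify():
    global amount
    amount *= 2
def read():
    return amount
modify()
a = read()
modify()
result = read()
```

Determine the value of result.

Step 1: amount = 17.
Step 2: First modify(): amount = 17 * 2 = 34.
Step 3: Second modify(): amount = 34 * 2 = 68.
Step 4: read() returns 68

The answer is 68.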